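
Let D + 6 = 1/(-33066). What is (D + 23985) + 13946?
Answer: 1254028049/33066 ≈ 37925.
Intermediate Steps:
D = -198397/33066 (D = -6 + 1/(-33066) = -6 - 1/33066 = -198397/33066 ≈ -6.0000)
(D + 23985) + 13946 = (-198397/33066 + 23985) + 13946 = 792889613/33066 + 13946 = 1254028049/33066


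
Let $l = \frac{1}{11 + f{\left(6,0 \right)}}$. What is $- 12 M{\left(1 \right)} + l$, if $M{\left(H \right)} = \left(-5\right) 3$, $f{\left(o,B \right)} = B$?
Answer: $\frac{1981}{11} \approx 180.09$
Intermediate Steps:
$l = \frac{1}{11}$ ($l = \frac{1}{11 + 0} = \frac{1}{11} \approx 0.090909$)
$M{\left(H \right)} = -15$
$- 12 M{\left(1 \right)} + l = \left(-12\right) \left(-15\right) + \frac{1}{11} = 180 + \frac{1}{11} = \frac{1981}{11}$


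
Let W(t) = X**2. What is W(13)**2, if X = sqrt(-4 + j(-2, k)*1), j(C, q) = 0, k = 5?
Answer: 16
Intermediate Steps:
X = 2*I (X = sqrt(-4 + 0*1) = sqrt(-4 + 0) = sqrt(-4) = 2*I ≈ 2.0*I)
W(t) = -4 (W(t) = (2*I)**2 = -4)
W(13)**2 = (-4)**2 = 16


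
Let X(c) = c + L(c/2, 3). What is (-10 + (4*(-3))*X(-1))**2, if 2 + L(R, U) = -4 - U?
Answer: 12100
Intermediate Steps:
L(R, U) = -6 - U (L(R, U) = -2 + (-4 - U) = -6 - U)
X(c) = -9 + c (X(c) = c + (-6 - 1*3) = c + (-6 - 3) = c - 9 = -9 + c)
(-10 + (4*(-3))*X(-1))**2 = (-10 + (4*(-3))*(-9 - 1))**2 = (-10 - 12*(-10))**2 = (-10 + 120)**2 = 110**2 = 12100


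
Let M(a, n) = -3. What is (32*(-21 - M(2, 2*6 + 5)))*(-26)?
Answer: 14976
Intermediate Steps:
(32*(-21 - M(2, 2*6 + 5)))*(-26) = (32*(-21 - 1*(-3)))*(-26) = (32*(-21 + 3))*(-26) = (32*(-18))*(-26) = -576*(-26) = 14976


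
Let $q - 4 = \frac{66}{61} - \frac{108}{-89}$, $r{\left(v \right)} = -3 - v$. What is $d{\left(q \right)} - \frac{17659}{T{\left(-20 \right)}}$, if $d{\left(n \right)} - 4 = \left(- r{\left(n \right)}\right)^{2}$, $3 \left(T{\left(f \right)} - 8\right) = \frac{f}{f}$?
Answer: $- \frac{1494830960332}{736851025} \approx -2028.7$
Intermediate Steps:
$T{\left(f \right)} = \frac{25}{3}$ ($T{\left(f \right)} = 8 + \frac{f \frac{1}{f}}{3} = 8 + \frac{1}{3} \cdot 1 = 8 + \frac{1}{3} = \frac{25}{3}$)
$q = \frac{34178}{5429}$ ($q = 4 + \left(\frac{66}{61} - \frac{108}{-89}\right) = 4 + \left(66 \cdot \frac{1}{61} - - \frac{108}{89}\right) = 4 + \left(\frac{66}{61} + \frac{108}{89}\right) = 4 + \frac{12462}{5429} = \frac{34178}{5429} \approx 6.2954$)
$d{\left(n \right)} = 4 + \left(3 + n\right)^{2}$ ($d{\left(n \right)} = 4 + \left(- (-3 - n)\right)^{2} = 4 + \left(3 + n\right)^{2}$)
$d{\left(q \right)} - \frac{17659}{T{\left(-20 \right)}} = \left(4 + \left(3 + \frac{34178}{5429}\right)^{2}\right) - \frac{17659}{\frac{25}{3}} = \left(4 + \left(\frac{50465}{5429}\right)^{2}\right) - \frac{52977}{25} = \left(4 + \frac{2546716225}{29474041}\right) - \frac{52977}{25} = \frac{2664612389}{29474041} - \frac{52977}{25} = - \frac{1494830960332}{736851025}$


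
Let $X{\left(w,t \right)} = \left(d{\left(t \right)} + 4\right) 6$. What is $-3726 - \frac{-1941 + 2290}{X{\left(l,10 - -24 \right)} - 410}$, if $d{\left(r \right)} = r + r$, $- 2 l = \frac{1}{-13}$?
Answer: $- \frac{82321}{22} \approx -3741.9$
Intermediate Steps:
$l = \frac{1}{26}$ ($l = - \frac{1}{2 \left(-13\right)} = \left(- \frac{1}{2}\right) \left(- \frac{1}{13}\right) = \frac{1}{26} \approx 0.038462$)
$d{\left(r \right)} = 2 r$
$X{\left(w,t \right)} = 24 + 12 t$ ($X{\left(w,t \right)} = \left(2 t + 4\right) 6 = \left(4 + 2 t\right) 6 = 24 + 12 t$)
$-3726 - \frac{-1941 + 2290}{X{\left(l,10 - -24 \right)} - 410} = -3726 - \frac{-1941 + 2290}{\left(24 + 12 \left(10 - -24\right)\right) - 410} = -3726 - \frac{349}{\left(24 + 12 \left(10 + 24\right)\right) - 410} = -3726 - \frac{349}{\left(24 + 12 \cdot 34\right) - 410} = -3726 - \frac{349}{\left(24 + 408\right) - 410} = -3726 - \frac{349}{432 - 410} = -3726 - \frac{349}{22} = - \frac{82321}{22}$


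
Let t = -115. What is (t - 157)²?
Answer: 73984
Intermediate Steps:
(t - 157)² = (-115 - 157)² = (-272)² = 73984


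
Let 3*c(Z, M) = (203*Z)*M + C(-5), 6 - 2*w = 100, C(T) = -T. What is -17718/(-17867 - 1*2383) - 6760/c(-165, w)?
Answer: 458037431/531316125 ≈ 0.86208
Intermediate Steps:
w = -47 (w = 3 - ½*100 = 3 - 50 = -47)
c(Z, M) = 5/3 + 203*M*Z/3 (c(Z, M) = ((203*Z)*M - 1*(-5))/3 = (203*M*Z + 5)/3 = (5 + 203*M*Z)/3 = 5/3 + 203*M*Z/3)
-17718/(-17867 - 1*2383) - 6760/c(-165, w) = -17718/(-17867 - 1*2383) - 6760/(5/3 + (203/3)*(-47)*(-165)) = -17718/(-17867 - 2383) - 6760/(5/3 + 524755) = -17718/(-20250) - 6760/1574270/3 = -17718*(-1/20250) - 6760*3/1574270 = 2953/3375 - 2028/157427 = 458037431/531316125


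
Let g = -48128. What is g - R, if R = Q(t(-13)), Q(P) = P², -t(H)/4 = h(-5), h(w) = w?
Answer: -48528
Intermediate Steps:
t(H) = 20 (t(H) = -4*(-5) = 20)
R = 400 (R = 20² = 400)
g - R = -48128 - 1*400 = -48128 - 400 = -48528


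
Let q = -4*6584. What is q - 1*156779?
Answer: -183115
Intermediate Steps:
q = -26336
q - 1*156779 = -26336 - 1*156779 = -26336 - 156779 = -183115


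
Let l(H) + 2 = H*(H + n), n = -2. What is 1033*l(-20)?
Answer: 452454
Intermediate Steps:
l(H) = -2 + H*(-2 + H) (l(H) = -2 + H*(H - 2) = -2 + H*(-2 + H))
1033*l(-20) = 1033*(-2 + (-20)² - 2*(-20)) = 1033*(-2 + 400 + 40) = 1033*438 = 452454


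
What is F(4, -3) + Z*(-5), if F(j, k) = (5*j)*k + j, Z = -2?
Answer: -46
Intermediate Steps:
F(j, k) = j + 5*j*k (F(j, k) = 5*j*k + j = j + 5*j*k)
F(4, -3) + Z*(-5) = 4*(1 + 5*(-3)) - 2*(-5) = 4*(1 - 15) + 10 = 4*(-14) + 10 = -56 + 10 = -46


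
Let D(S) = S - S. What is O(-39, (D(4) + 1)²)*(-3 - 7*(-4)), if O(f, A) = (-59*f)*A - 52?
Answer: 56225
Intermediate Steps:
D(S) = 0
O(f, A) = -52 - 59*A*f (O(f, A) = -59*A*f - 52 = -52 - 59*A*f)
O(-39, (D(4) + 1)²)*(-3 - 7*(-4)) = (-52 - 59*(0 + 1)²*(-39))*(-3 - 7*(-4)) = (-52 - 59*1²*(-39))*(-3 + 28) = (-52 - 59*1*(-39))*25 = (-52 + 2301)*25 = 2249*25 = 56225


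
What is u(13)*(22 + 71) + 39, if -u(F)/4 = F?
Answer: -4797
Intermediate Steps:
u(F) = -4*F
u(13)*(22 + 71) + 39 = (-4*13)*(22 + 71) + 39 = -52*93 + 39 = -4836 + 39 = -4797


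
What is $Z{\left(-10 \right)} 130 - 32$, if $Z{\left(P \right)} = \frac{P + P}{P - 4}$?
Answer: $\frac{1076}{7} \approx 153.71$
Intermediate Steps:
$Z{\left(P \right)} = \frac{2 P}{-4 + P}$
$Z{\left(-10 \right)} 130 - 32 = 2 \left(-10\right) \frac{1}{-4 - 10} \cdot 130 - 32 = 2 \left(-10\right) \frac{1}{-14} \cdot 130 - 32 = 2 \left(-10\right) \left(- \frac{1}{14}\right) 130 - 32 = \frac{10}{7} \cdot 130 - 32 = \frac{1300}{7} - 32 = \frac{1076}{7}$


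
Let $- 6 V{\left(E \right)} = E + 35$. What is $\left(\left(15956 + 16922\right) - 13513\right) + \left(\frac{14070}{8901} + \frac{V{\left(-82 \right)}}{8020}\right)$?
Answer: $\frac{307222930761}{15863560} \approx 19367.0$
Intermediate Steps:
$V{\left(E \right)} = - \frac{35}{6} - \frac{E}{6}$ ($V{\left(E \right)} = - \frac{E + 35}{6} = - \frac{35 + E}{6} = - \frac{35}{6} - \frac{E}{6}$)
$\left(\left(15956 + 16922\right) - 13513\right) + \left(\frac{14070}{8901} + \frac{V{\left(-82 \right)}}{8020}\right) = \left(\left(15956 + 16922\right) - 13513\right) + \left(\frac{14070}{8901} + \frac{- \frac{35}{6} - - \frac{41}{3}}{8020}\right) = \left(32878 - 13513\right) + \left(14070 \cdot \frac{1}{8901} + \left(- \frac{35}{6} + \frac{41}{3}\right) \frac{1}{8020}\right) = 19365 + \left(\frac{4690}{2967} + \frac{47}{6} \cdot \frac{1}{8020}\right) = 19365 + \left(\frac{4690}{2967} + \frac{47}{48120}\right) = 19365 + \frac{25091361}{15863560} = \frac{307222930761}{15863560}$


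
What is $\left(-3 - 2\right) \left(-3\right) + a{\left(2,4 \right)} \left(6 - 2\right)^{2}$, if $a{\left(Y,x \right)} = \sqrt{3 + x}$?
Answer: $15 + 16 \sqrt{7} \approx 57.332$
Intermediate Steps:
$\left(-3 - 2\right) \left(-3\right) + a{\left(2,4 \right)} \left(6 - 2\right)^{2} = \left(-3 - 2\right) \left(-3\right) + \sqrt{3 + 4} \left(6 - 2\right)^{2} = \left(-5\right) \left(-3\right) + \sqrt{7} \cdot 4^{2} = 15 + \sqrt{7} \cdot 16 = 15 + 16 \sqrt{7}$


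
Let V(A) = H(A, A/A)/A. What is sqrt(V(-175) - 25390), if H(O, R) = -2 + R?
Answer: I*sqrt(31102743)/35 ≈ 159.34*I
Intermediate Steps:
V(A) = -1/A (V(A) = (-2 + A/A)/A = (-2 + 1)/A = -1/A)
sqrt(V(-175) - 25390) = sqrt(-1/(-175) - 25390) = sqrt(-1*(-1/175) - 25390) = sqrt(1/175 - 25390) = sqrt(-4443249/175) = I*sqrt(31102743)/35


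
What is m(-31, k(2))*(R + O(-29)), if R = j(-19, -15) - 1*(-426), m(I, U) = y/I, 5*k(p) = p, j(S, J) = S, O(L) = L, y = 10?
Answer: -3780/31 ≈ -121.94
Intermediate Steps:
k(p) = p/5
m(I, U) = 10/I
R = 407 (R = -19 - 1*(-426) = -19 + 426 = 407)
m(-31, k(2))*(R + O(-29)) = (10/(-31))*(407 - 29) = (10*(-1/31))*378 = -10/31*378 = -3780/31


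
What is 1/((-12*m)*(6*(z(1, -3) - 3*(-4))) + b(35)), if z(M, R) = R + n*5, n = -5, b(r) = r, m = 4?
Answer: 1/4643 ≈ 0.00021538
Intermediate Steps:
z(M, R) = -25 + R (z(M, R) = R - 5*5 = R - 25 = -25 + R)
1/((-12*m)*(6*(z(1, -3) - 3*(-4))) + b(35)) = 1/((-12*4)*(6*((-25 - 3) - 3*(-4))) + 35) = 1/(-288*(-28 + 12) + 35) = 1/(-288*(-16) + 35) = 1/(-48*(-96) + 35) = 1/(4608 + 35) = 1/4643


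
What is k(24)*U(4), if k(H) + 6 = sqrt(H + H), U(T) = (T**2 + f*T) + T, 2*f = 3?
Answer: -156 + 104*sqrt(3) ≈ 24.133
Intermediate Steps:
f = 3/2 (f = (1/2)*3 = 3/2 ≈ 1.5000)
U(T) = T**2 + 5*T/2 (U(T) = (T**2 + 3*T/2) + T = T**2 + 5*T/2)
k(H) = -6 + sqrt(2)*sqrt(H) (k(H) = -6 + sqrt(H + H) = -6 + sqrt(2*H) = -6 + sqrt(2)*sqrt(H))
k(24)*U(4) = (-6 + sqrt(2)*sqrt(24))*((1/2)*4*(5 + 2*4)) = (-6 + sqrt(2)*(2*sqrt(6)))*((1/2)*4*(5 + 8)) = (-6 + 4*sqrt(3))*((1/2)*4*13) = (-6 + 4*sqrt(3))*26 = -156 + 104*sqrt(3)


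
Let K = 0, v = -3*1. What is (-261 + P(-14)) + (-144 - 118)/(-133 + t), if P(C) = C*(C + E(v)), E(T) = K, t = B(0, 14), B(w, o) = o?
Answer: -7473/119 ≈ -62.798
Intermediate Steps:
v = -3
t = 14
E(T) = 0
P(C) = C² (P(C) = C*(C + 0) = C*C = C²)
(-261 + P(-14)) + (-144 - 118)/(-133 + t) = (-261 + (-14)²) + (-144 - 118)/(-133 + 14) = (-261 + 196) - 262/(-119) = -65 - 262*(-1/119) = -65 + 262/119 = -7473/119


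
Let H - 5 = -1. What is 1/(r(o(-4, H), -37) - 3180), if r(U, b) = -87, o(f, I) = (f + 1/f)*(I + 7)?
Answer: -1/3267 ≈ -0.00030609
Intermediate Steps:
H = 4 (H = 5 - 1 = 4)
o(f, I) = (7 + I)*(f + 1/f) (o(f, I) = (f + 1/f)*(7 + I) = (7 + I)*(f + 1/f))
1/(r(o(-4, H), -37) - 3180) = 1/(-87 - 3180) = 1/(-3267) = -1/3267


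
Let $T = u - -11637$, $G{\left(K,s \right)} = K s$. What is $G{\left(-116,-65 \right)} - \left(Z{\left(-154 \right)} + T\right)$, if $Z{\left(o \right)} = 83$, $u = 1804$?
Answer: $-5984$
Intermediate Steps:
$T = 13441$ ($T = 1804 - -11637 = 1804 + 11637 = 13441$)
$G{\left(-116,-65 \right)} - \left(Z{\left(-154 \right)} + T\right) = \left(-116\right) \left(-65\right) - \left(83 + 13441\right) = 7540 - 13524 = -5984$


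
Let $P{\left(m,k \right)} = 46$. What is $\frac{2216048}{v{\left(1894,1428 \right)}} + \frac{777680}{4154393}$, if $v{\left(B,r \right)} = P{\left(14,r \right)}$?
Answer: $\frac{4603185036072}{95551039} \approx 48175.0$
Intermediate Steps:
$v{\left(B,r \right)} = 46$
$\frac{2216048}{v{\left(1894,1428 \right)}} + \frac{777680}{4154393} = \frac{2216048}{46} + \frac{777680}{4154393} = 2216048 \cdot \frac{1}{46} + 777680 \cdot \frac{1}{4154393} = \frac{1108024}{23} + \frac{777680}{4154393} = \frac{4603185036072}{95551039}$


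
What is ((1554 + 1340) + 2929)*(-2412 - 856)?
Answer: -19029564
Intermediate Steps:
((1554 + 1340) + 2929)*(-2412 - 856) = (2894 + 2929)*(-3268) = 5823*(-3268) = -19029564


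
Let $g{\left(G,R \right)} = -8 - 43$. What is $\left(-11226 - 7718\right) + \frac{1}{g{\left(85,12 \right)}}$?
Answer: $- \frac{966145}{51} \approx -18944.0$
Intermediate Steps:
$g{\left(G,R \right)} = -51$
$\left(-11226 - 7718\right) + \frac{1}{g{\left(85,12 \right)}} = \left(-11226 - 7718\right) + \frac{1}{-51} = -18944 - \frac{1}{51} = - \frac{966145}{51}$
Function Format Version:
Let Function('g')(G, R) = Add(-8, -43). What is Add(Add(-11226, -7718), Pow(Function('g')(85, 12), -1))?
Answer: Rational(-966145, 51) ≈ -18944.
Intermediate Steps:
Function('g')(G, R) = -51
Add(Add(-11226, -7718), Pow(Function('g')(85, 12), -1)) = Add(Add(-11226, -7718), Pow(-51, -1)) = Add(-18944, Rational(-1, 51)) = Rational(-966145, 51)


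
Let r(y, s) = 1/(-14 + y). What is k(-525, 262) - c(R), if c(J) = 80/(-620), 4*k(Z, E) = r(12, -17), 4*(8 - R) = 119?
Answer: 1/248 ≈ 0.0040323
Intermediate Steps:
R = -87/4 (R = 8 - 1/4*119 = 8 - 119/4 = -87/4 ≈ -21.750)
k(Z, E) = -1/8 (k(Z, E) = 1/(4*(-14 + 12)) = (1/4)/(-2) = (1/4)*(-1/2) = -1/8)
c(J) = -4/31 (c(J) = 80*(-1/620) = -4/31)
k(-525, 262) - c(R) = -1/8 - 1*(-4/31) = -1/8 + 4/31 = 1/248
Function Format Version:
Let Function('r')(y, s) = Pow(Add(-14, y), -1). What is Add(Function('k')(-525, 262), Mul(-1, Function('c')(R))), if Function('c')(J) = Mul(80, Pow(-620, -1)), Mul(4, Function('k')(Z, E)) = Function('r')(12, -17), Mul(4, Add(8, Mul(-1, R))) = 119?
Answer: Rational(1, 248) ≈ 0.0040323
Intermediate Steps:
R = Rational(-87, 4) (R = Add(8, Mul(Rational(-1, 4), 119)) = Add(8, Rational(-119, 4)) = Rational(-87, 4) ≈ -21.750)
Function('k')(Z, E) = Rational(-1, 8) (Function('k')(Z, E) = Mul(Rational(1, 4), Pow(Add(-14, 12), -1)) = Mul(Rational(1, 4), Pow(-2, -1)) = Mul(Rational(1, 4), Rational(-1, 2)) = Rational(-1, 8))
Function('c')(J) = Rational(-4, 31) (Function('c')(J) = Mul(80, Rational(-1, 620)) = Rational(-4, 31))
Add(Function('k')(-525, 262), Mul(-1, Function('c')(R))) = Add(Rational(-1, 8), Mul(-1, Rational(-4, 31))) = Add(Rational(-1, 8), Rational(4, 31)) = Rational(1, 248)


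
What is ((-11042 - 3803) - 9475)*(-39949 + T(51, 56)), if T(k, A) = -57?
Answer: 972945920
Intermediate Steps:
((-11042 - 3803) - 9475)*(-39949 + T(51, 56)) = ((-11042 - 3803) - 9475)*(-39949 - 57) = (-14845 - 9475)*(-40006) = -24320*(-40006) = 972945920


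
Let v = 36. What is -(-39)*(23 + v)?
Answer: 2301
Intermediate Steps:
-(-39)*(23 + v) = -(-39)*(23 + 36) = -(-39)*59 = -1*(-2301) = 2301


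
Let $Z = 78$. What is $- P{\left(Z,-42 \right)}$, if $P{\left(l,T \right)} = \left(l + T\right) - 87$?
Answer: $51$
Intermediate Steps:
$P{\left(l,T \right)} = -87 + T + l$ ($P{\left(l,T \right)} = \left(T + l\right) - 87 = -87 + T + l$)
$- P{\left(Z,-42 \right)} = - (-87 - 42 + 78) = \left(-1\right) \left(-51\right) = 51$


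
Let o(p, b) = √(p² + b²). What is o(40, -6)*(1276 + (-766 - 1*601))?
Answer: -182*√409 ≈ -3680.7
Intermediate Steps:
o(p, b) = √(b² + p²)
o(40, -6)*(1276 + (-766 - 1*601)) = √((-6)² + 40²)*(1276 + (-766 - 1*601)) = √(36 + 1600)*(1276 + (-766 - 601)) = √1636*(1276 - 1367) = (2*√409)*(-91) = -182*√409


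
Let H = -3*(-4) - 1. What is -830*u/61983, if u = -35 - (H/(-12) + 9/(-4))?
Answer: 79265/185949 ≈ 0.42627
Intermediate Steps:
H = 11 (H = 12 - 1 = 11)
u = -191/6 (u = -35 - (11/(-12) + 9/(-4)) = -35 - (11*(-1/12) + 9*(-1/4)) = -35 - (-11/12 - 9/4) = -35 - 1*(-19/6) = -35 + 19/6 = -191/6 ≈ -31.833)
-830*u/61983 = -830*(-191/6)/61983 = (79265/3)*(1/61983) = 79265/185949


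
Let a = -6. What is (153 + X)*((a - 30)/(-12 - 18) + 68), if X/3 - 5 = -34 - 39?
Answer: -17646/5 ≈ -3529.2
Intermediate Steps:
X = -204 (X = 15 + 3*(-34 - 39) = 15 + 3*(-73) = 15 - 219 = -204)
(153 + X)*((a - 30)/(-12 - 18) + 68) = (153 - 204)*((-6 - 30)/(-12 - 18) + 68) = -51*(-36/(-30) + 68) = -51*(-36*(-1/30) + 68) = -51*(6/5 + 68) = -51*346/5 = -17646/5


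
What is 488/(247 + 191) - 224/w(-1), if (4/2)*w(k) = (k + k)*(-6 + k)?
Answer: -6764/219 ≈ -30.886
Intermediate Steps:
w(k) = k*(-6 + k) (w(k) = ((k + k)*(-6 + k))/2 = ((2*k)*(-6 + k))/2 = (2*k*(-6 + k))/2 = k*(-6 + k))
488/(247 + 191) - 224/w(-1) = 488/(247 + 191) - 224*(-1/(-6 - 1)) = 488/438 - 224/((-1*(-7))) = 488*(1/438) - 224/7 = 244/219 - 224*⅐ = 244/219 - 32 = -6764/219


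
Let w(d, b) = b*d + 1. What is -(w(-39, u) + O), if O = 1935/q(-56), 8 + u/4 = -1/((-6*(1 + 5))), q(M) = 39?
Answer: -50477/39 ≈ -1294.3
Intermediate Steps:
u = -287/9 (u = -32 + 4*(-1/((-6*(1 + 5)))) = -32 + 4*(-1/((-6*6))) = -32 + 4*(-1/(-36)) = -32 + 4*(-1*(-1/36)) = -32 + 4*(1/36) = -32 + ⅑ = -287/9 ≈ -31.889)
w(d, b) = 1 + b*d
O = 645/13 (O = 1935/39 = 1935*(1/39) = 645/13 ≈ 49.615)
-(w(-39, u) + O) = -((1 - 287/9*(-39)) + 645/13) = -((1 + 3731/3) + 645/13) = -(3734/3 + 645/13) = -1*50477/39 = -50477/39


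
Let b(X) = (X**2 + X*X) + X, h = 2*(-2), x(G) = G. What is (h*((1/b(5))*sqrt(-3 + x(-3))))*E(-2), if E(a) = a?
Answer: 8*I*sqrt(6)/55 ≈ 0.35629*I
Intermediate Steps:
h = -4
b(X) = X + 2*X**2 (b(X) = (X**2 + X**2) + X = 2*X**2 + X = X + 2*X**2)
(h*((1/b(5))*sqrt(-3 + x(-3))))*E(-2) = -4*1/(5*(1 + 2*5))*sqrt(-3 - 3)*(-2) = -4*1/(5*(1 + 10))*sqrt(-6)*(-2) = -4*1/(5*11)*I*sqrt(6)*(-2) = -4*1/55*I*sqrt(6)*(-2) = -4*1*(1/55)*I*sqrt(6)*(-2) = -4*I*sqrt(6)/55*(-2) = 8*I*sqrt(6)/55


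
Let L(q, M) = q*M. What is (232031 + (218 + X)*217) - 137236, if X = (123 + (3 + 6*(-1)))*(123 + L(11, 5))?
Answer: 4777221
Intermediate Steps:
L(q, M) = M*q
X = 21360 (X = (123 + (3 + 6*(-1)))*(123 + 5*11) = (123 + (3 - 6))*(123 + 55) = (123 - 3)*178 = 120*178 = 21360)
(232031 + (218 + X)*217) - 137236 = (232031 + (218 + 21360)*217) - 137236 = (232031 + 21578*217) - 137236 = (232031 + 4682426) - 137236 = 4914457 - 137236 = 4777221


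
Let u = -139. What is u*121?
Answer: -16819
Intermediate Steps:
u*121 = -139*121 = -16819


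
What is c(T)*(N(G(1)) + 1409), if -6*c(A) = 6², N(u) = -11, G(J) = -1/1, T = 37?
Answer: -8388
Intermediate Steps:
G(J) = -1 (G(J) = -1*1 = -1)
c(A) = -6 (c(A) = -⅙*6² = -⅙*36 = -6)
c(T)*(N(G(1)) + 1409) = -6*(-11 + 1409) = -6*1398 = -8388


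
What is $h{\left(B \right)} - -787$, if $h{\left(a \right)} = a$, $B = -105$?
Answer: $682$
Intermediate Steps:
$h{\left(B \right)} - -787 = -105 - -787 = -105 + 787 = 682$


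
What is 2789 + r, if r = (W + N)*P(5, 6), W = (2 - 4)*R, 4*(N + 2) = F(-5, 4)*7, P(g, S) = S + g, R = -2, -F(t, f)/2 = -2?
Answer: 2888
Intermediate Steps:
F(t, f) = 4 (F(t, f) = -2*(-2) = 4)
N = 5 (N = -2 + (4*7)/4 = -2 + (¼)*28 = -2 + 7 = 5)
W = 4 (W = (2 - 4)*(-2) = -2*(-2) = 4)
r = 99 (r = (4 + 5)*(6 + 5) = 9*11 = 99)
2789 + r = 2789 + 99 = 2888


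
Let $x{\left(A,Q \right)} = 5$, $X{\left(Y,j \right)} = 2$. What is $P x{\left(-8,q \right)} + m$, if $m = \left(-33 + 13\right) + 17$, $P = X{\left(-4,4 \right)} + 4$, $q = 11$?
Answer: $27$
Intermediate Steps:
$P = 6$ ($P = 2 + 4 = 6$)
$m = -3$ ($m = -20 + 17 = -3$)
$P x{\left(-8,q \right)} + m = 6 \cdot 5 - 3 = 30 - 3 = 27$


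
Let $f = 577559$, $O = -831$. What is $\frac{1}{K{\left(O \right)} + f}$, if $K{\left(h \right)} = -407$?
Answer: $\frac{1}{577152} \approx 1.7326 \cdot 10^{-6}$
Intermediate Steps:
$\frac{1}{K{\left(O \right)} + f} = \frac{1}{-407 + 577559} = \frac{1}{577152}$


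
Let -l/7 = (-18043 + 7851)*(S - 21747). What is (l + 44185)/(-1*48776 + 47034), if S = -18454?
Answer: 2868055959/1742 ≈ 1.6464e+6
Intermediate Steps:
l = -2868100144 (l = -7*(-18043 + 7851)*(-18454 - 21747) = -(-71344)*(-40201) = -7*409728592 = -2868100144)
(l + 44185)/(-1*48776 + 47034) = (-2868100144 + 44185)/(-1*48776 + 47034) = -2868055959/(-48776 + 47034) = -2868055959/(-1742) = -2868055959*(-1/1742) = 2868055959/1742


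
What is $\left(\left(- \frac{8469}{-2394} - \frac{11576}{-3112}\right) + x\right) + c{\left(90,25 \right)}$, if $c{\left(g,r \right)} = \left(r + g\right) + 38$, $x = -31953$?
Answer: $- \frac{3289722249}{103474} \approx -31793.0$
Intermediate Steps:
$c{\left(g,r \right)} = 38 + g + r$ ($c{\left(g,r \right)} = \left(g + r\right) + 38 = 38 + g + r$)
$\left(\left(- \frac{8469}{-2394} - \frac{11576}{-3112}\right) + x\right) + c{\left(90,25 \right)} = \left(\left(- \frac{8469}{-2394} - \frac{11576}{-3112}\right) - 31953\right) + \left(38 + 90 + 25\right) = \left(\left(\left(-8469\right) \left(- \frac{1}{2394}\right) - - \frac{1447}{389}\right) - 31953\right) + 153 = \left(\left(\frac{941}{266} + \frac{1447}{389}\right) - 31953\right) + 153 = \left(\frac{750951}{103474} - 31953\right) + 153 = - \frac{3305553771}{103474} + 153 = - \frac{3289722249}{103474}$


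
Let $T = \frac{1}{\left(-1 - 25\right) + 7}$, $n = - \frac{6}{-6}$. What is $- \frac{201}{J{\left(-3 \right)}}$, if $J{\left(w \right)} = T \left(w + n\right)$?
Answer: $- \frac{3819}{2} \approx -1909.5$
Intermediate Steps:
$n = 1$ ($n = \left(-6\right) \left(- \frac{1}{6}\right) = 1$)
$T = - \frac{1}{19}$ ($T = \frac{1}{\left(-1 - 25\right) + 7} = \frac{1}{-26 + 7} = \frac{1}{-19} = - \frac{1}{19} \approx -0.052632$)
$J{\left(w \right)} = - \frac{1}{19} - \frac{w}{19}$ ($J{\left(w \right)} = - \frac{w + 1}{19} = - \frac{1 + w}{19} = - \frac{1}{19} - \frac{w}{19}$)
$- \frac{201}{J{\left(-3 \right)}} = - \frac{201}{- \frac{1}{19} - - \frac{3}{19}} = - \frac{201}{- \frac{1}{19} + \frac{3}{19}} = - \frac{201}{\frac{2}{19}} = \left(-201\right) \frac{19}{2} = - \frac{3819}{2}$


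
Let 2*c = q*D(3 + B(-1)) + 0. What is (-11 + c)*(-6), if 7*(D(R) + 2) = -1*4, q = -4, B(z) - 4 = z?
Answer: 246/7 ≈ 35.143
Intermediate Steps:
B(z) = 4 + z
D(R) = -18/7 (D(R) = -2 + (-1*4)/7 = -2 + (⅐)*(-4) = -2 - 4/7 = -18/7)
c = 36/7 (c = (-4*(-18/7) + 0)/2 = (72/7 + 0)/2 = (½)*(72/7) = 36/7 ≈ 5.1429)
(-11 + c)*(-6) = (-11 + 36/7)*(-6) = -41/7*(-6) = 246/7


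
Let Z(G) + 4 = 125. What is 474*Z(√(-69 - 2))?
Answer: 57354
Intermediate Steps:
Z(G) = 121 (Z(G) = -4 + 125 = 121)
474*Z(√(-69 - 2)) = 474*121 = 57354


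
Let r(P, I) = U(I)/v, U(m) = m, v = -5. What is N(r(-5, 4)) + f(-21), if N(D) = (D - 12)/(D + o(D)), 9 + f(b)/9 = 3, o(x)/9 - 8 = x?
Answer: -271/5 ≈ -54.200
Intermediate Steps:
o(x) = 72 + 9*x
f(b) = -54 (f(b) = -81 + 9*3 = -81 + 27 = -54)
r(P, I) = -I/5 (r(P, I) = I/(-5) = I*(-⅕) = -I/5)
N(D) = (-12 + D)/(72 + 10*D) (N(D) = (D - 12)/(D + (72 + 9*D)) = (-12 + D)/(72 + 10*D))
N(r(-5, 4)) + f(-21) = (-12 - ⅕*4)/(2*(36 + 5*(-⅕*4))) - 54 = (-12 - ⅘)/(2*(36 + 5*(-⅘))) - 54 = (½)*(-64/5)/(36 - 4) - 54 = (½)*(-64/5)/32 - 54 = (½)*(1/32)*(-64/5) - 54 = -⅕ - 54 = -271/5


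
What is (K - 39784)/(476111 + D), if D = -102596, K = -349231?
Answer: -77803/74703 ≈ -1.0415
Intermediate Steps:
(K - 39784)/(476111 + D) = (-349231 - 39784)/(476111 - 102596) = -389015/373515 = -389015*1/373515 = -77803/74703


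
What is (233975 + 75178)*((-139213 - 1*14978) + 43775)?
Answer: -34135437648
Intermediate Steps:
(233975 + 75178)*((-139213 - 1*14978) + 43775) = 309153*((-139213 - 14978) + 43775) = 309153*(-154191 + 43775) = 309153*(-110416) = -34135437648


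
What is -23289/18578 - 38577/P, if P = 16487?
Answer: -157235607/43756498 ≈ -3.5934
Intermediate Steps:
-23289/18578 - 38577/P = -23289/18578 - 38577/16487 = -23289*1/18578 - 38577*1/16487 = -3327/2654 - 38577/16487 = -157235607/43756498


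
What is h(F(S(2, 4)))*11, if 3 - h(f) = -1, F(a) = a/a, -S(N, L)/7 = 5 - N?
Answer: 44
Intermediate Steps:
S(N, L) = -35 + 7*N (S(N, L) = -7*(5 - N) = -35 + 7*N)
F(a) = 1
h(f) = 4 (h(f) = 3 - 1*(-1) = 3 + 1 = 4)
h(F(S(2, 4)))*11 = 4*11 = 44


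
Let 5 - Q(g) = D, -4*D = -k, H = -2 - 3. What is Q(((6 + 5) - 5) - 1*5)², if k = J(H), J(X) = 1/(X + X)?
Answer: 40401/1600 ≈ 25.251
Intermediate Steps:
H = -5
J(X) = 1/(2*X)
k = -⅒ (k = (½)/(-5) = (½)*(-⅕) = -⅒ ≈ -0.10000)
D = -1/40 (D = -(-1)*(-1)/(4*10) = -¼*⅒ = -1/40 ≈ -0.025000)
Q(g) = 201/40 (Q(g) = 5 - 1*(-1/40) = 5 + 1/40 = 201/40)
Q(((6 + 5) - 5) - 1*5)² = (201/40)² = 40401/1600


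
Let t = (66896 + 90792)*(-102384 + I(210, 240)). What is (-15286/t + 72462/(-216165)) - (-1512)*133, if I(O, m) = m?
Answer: 116693950092964477901/580290729876480 ≈ 2.0110e+5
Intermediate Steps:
t = -16106883072 (t = (66896 + 90792)*(-102384 + 240) = 157688*(-102144) = -16106883072)
(-15286/t + 72462/(-216165)) - (-1512)*133 = (-15286/(-16106883072) + 72462/(-216165)) - (-1512)*133 = (-15286*(-1/16106883072) + 72462*(-1/216165)) - 1*(-201096) = (7643/8053441536 - 24154/72055) + 201096 = -194522276144179/580290729876480 + 201096 = 116693950092964477901/580290729876480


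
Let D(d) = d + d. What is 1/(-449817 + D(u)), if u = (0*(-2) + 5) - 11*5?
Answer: -1/449917 ≈ -2.2226e-6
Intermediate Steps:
u = -50 (u = (0 + 5) - 55 = 5 - 55 = -50)
D(d) = 2*d
1/(-449817 + D(u)) = 1/(-449817 + 2*(-50)) = 1/(-449817 - 100) = 1/(-449917) = -1/449917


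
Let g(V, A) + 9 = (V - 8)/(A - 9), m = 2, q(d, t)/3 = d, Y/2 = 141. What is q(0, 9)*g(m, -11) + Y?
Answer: 282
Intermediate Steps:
Y = 282 (Y = 2*141 = 282)
q(d, t) = 3*d
g(V, A) = -9 + (-8 + V)/(-9 + A) (g(V, A) = -9 + (V - 8)/(A - 9) = -9 + (-8 + V)/(-9 + A))
q(0, 9)*g(m, -11) + Y = (3*0)*((73 + 2 - 9*(-11))/(-9 - 11)) + 282 = 0*((73 + 2 + 99)/(-20)) + 282 = 0*(-1/20*174) + 282 = 0*(-87/10) + 282 = 0 + 282 = 282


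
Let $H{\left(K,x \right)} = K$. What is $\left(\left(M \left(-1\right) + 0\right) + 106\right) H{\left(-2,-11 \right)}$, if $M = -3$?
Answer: $-218$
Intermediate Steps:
$\left(\left(M \left(-1\right) + 0\right) + 106\right) H{\left(-2,-11 \right)} = \left(\left(\left(-3\right) \left(-1\right) + 0\right) + 106\right) \left(-2\right) = \left(\left(3 + 0\right) + 106\right) \left(-2\right) = \left(3 + 106\right) \left(-2\right) = 109 \left(-2\right) = -218$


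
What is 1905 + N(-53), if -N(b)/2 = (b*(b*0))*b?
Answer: 1905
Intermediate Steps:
N(b) = 0 (N(b) = -2*b*(b*0)*b = -2*b*0*b = -0*b = -2*0 = 0)
1905 + N(-53) = 1905 + 0 = 1905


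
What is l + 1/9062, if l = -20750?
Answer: -188036499/9062 ≈ -20750.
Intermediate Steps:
l + 1/9062 = -20750 + 1/9062 = -188036499/9062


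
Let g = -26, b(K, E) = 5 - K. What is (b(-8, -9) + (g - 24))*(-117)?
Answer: 4329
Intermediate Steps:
(b(-8, -9) + (g - 24))*(-117) = ((5 - 1*(-8)) + (-26 - 24))*(-117) = ((5 + 8) - 50)*(-117) = (13 - 50)*(-117) = -37*(-117) = 4329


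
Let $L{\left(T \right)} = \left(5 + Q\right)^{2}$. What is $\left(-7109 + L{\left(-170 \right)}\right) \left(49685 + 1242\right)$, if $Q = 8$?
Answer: $-353433380$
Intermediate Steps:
$L{\left(T \right)} = 169$ ($L{\left(T \right)} = \left(5 + 8\right)^{2} = 13^{2} = 169$)
$\left(-7109 + L{\left(-170 \right)}\right) \left(49685 + 1242\right) = \left(-7109 + 169\right) \left(49685 + 1242\right) = \left(-6940\right) 50927 = -353433380$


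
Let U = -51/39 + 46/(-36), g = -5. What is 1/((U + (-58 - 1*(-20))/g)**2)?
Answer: 1368900/34421689 ≈ 0.039769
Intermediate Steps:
U = -605/234 (U = -51*1/39 + 46*(-1/36) = -17/13 - 23/18 = -605/234 ≈ -2.5855)
1/((U + (-58 - 1*(-20))/g)**2) = 1/((-605/234 + (-58 - 1*(-20))/(-5))**2) = 1/((-605/234 + (-58 + 20)*(-1/5))**2) = 1/((-605/234 - 38*(-1/5))**2) = 1/((-605/234 + 38/5)**2) = 1/((5867/1170)**2) = 1/(34421689/1368900) = 1368900/34421689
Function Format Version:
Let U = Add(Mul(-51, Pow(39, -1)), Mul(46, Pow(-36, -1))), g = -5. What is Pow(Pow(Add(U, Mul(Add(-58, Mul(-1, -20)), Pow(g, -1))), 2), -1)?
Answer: Rational(1368900, 34421689) ≈ 0.039769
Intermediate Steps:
U = Rational(-605, 234) (U = Add(Mul(-51, Rational(1, 39)), Mul(46, Rational(-1, 36))) = Add(Rational(-17, 13), Rational(-23, 18)) = Rational(-605, 234) ≈ -2.5855)
Pow(Pow(Add(U, Mul(Add(-58, Mul(-1, -20)), Pow(g, -1))), 2), -1) = Pow(Pow(Add(Rational(-605, 234), Mul(Add(-58, Mul(-1, -20)), Pow(-5, -1))), 2), -1) = Pow(Pow(Add(Rational(-605, 234), Mul(Add(-58, 20), Rational(-1, 5))), 2), -1) = Pow(Pow(Add(Rational(-605, 234), Mul(-38, Rational(-1, 5))), 2), -1) = Pow(Pow(Add(Rational(-605, 234), Rational(38, 5)), 2), -1) = Pow(Pow(Rational(5867, 1170), 2), -1) = Pow(Rational(34421689, 1368900), -1) = Rational(1368900, 34421689)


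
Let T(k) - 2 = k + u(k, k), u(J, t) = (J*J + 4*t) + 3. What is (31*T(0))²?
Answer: 24025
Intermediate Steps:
u(J, t) = 3 + J² + 4*t (u(J, t) = (J² + 4*t) + 3 = 3 + J² + 4*t)
T(k) = 5 + k² + 5*k (T(k) = 2 + (k + (3 + k² + 4*k)) = 2 + (3 + k² + 5*k) = 5 + k² + 5*k)
(31*T(0))² = (31*(5 + 0² + 5*0))² = (31*(5 + 0 + 0))² = (31*5)² = 155² = 24025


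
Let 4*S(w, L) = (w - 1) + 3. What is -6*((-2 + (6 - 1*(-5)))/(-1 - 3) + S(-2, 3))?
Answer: 27/2 ≈ 13.500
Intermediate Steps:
S(w, L) = ½ + w/4 (S(w, L) = ((w - 1) + 3)/4 = ((-1 + w) + 3)/4 = (2 + w)/4 = ½ + w/4)
-6*((-2 + (6 - 1*(-5)))/(-1 - 3) + S(-2, 3)) = -6*((-2 + (6 - 1*(-5)))/(-1 - 3) + (½ + (¼)*(-2))) = -6*((-2 + (6 + 5))/(-4) + (½ - ½)) = -6*((-2 + 11)*(-¼) + 0) = -6*(9*(-¼) + 0) = -6*(-9/4 + 0) = -6*(-9/4) = 27/2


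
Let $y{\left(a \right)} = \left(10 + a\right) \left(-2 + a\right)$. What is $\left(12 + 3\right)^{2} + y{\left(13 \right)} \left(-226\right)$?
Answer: $-56953$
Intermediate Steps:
$y{\left(a \right)} = \left(-2 + a\right) \left(10 + a\right)$
$\left(12 + 3\right)^{2} + y{\left(13 \right)} \left(-226\right) = \left(12 + 3\right)^{2} + \left(-20 + 13^{2} + 8 \cdot 13\right) \left(-226\right) = 15^{2} + \left(-20 + 169 + 104\right) \left(-226\right) = 225 + 253 \left(-226\right) = 225 - 57178 = -56953$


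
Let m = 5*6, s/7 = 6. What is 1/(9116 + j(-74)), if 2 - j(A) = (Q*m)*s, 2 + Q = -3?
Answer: 1/15418 ≈ 6.4859e-5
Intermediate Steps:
s = 42 (s = 7*6 = 42)
m = 30
Q = -5 (Q = -2 - 3 = -5)
j(A) = 6302 (j(A) = 2 - (-5*30)*42 = 2 - (-150)*42 = 2 - 1*(-6300) = 2 + 6300 = 6302)
1/(9116 + j(-74)) = 1/(9116 + 6302) = 1/15418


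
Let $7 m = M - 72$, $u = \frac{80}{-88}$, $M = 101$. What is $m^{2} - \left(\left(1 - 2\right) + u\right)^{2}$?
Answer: $\frac{80152}{5929} \approx 13.519$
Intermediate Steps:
$u = - \frac{10}{11}$ ($u = 80 \left(- \frac{1}{88}\right) = - \frac{10}{11} \approx -0.90909$)
$m = \frac{29}{7}$ ($m = \frac{101 - 72}{7} = \frac{1}{7} \cdot 29 = \frac{29}{7} \approx 4.1429$)
$m^{2} - \left(\left(1 - 2\right) + u\right)^{2} = \left(\frac{29}{7}\right)^{2} - \left(\left(1 - 2\right) - \frac{10}{11}\right)^{2} = \frac{841}{49} - \left(\left(1 - 2\right) - \frac{10}{11}\right)^{2} = \frac{841}{49} - \left(-1 - \frac{10}{11}\right)^{2} = \frac{841}{49} - \left(- \frac{21}{11}\right)^{2} = \frac{841}{49} - \frac{441}{121} = \frac{80152}{5929}$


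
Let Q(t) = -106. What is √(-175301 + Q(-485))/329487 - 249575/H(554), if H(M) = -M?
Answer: 249575/554 + I*√175407/329487 ≈ 450.5 + 0.0012711*I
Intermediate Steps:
√(-175301 + Q(-485))/329487 - 249575/H(554) = √(-175301 - 106)/329487 - 249575/((-1*554)) = √(-175407)*(1/329487) - 249575/(-554) = (I*√175407)*(1/329487) - 249575*(-1/554) = I*√175407/329487 + 249575/554 = 249575/554 + I*√175407/329487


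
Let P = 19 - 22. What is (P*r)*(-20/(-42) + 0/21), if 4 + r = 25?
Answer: -30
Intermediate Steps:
r = 21 (r = -4 + 25 = 21)
P = -3
(P*r)*(-20/(-42) + 0/21) = (-3*21)*(-20/(-42) + 0/21) = -63*(-20*(-1/42) + 0*(1/21)) = -63*(10/21 + 0) = -63*10/21 = -30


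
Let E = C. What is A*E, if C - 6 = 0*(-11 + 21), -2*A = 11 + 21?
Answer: -96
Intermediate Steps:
A = -16 (A = -(11 + 21)/2 = -½*32 = -16)
C = 6 (C = 6 + 0*(-11 + 21) = 6 + 0*10 = 6 + 0 = 6)
E = 6
A*E = -16*6 = -96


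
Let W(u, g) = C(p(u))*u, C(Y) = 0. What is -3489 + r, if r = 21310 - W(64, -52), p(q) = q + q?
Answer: 17821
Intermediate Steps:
p(q) = 2*q
W(u, g) = 0 (W(u, g) = 0*u = 0)
r = 21310 (r = 21310 - 1*0 = 21310 + 0 = 21310)
-3489 + r = -3489 + 21310 = 17821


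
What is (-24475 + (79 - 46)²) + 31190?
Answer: 7804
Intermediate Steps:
(-24475 + (79 - 46)²) + 31190 = (-24475 + 33²) + 31190 = (-24475 + 1089) + 31190 = -23386 + 31190 = 7804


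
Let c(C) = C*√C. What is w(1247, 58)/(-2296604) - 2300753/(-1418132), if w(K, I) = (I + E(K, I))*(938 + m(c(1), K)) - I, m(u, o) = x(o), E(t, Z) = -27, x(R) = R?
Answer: 648492952931/407110952966 ≈ 1.5929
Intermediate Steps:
c(C) = C^(3/2)
m(u, o) = o
w(K, I) = -I + (-27 + I)*(938 + K) (w(K, I) = (I - 27)*(938 + K) - I = (-27 + I)*(938 + K) - I = -I + (-27 + I)*(938 + K))
w(1247, 58)/(-2296604) - 2300753/(-1418132) = (-25326 - 27*1247 + 937*58 + 58*1247)/(-2296604) - 2300753/(-1418132) = (-25326 - 33669 + 54346 + 72326)*(-1/2296604) - 2300753*(-1/1418132) = 67677*(-1/2296604) + 2300753/1418132 = -67677/2296604 + 2300753/1418132 = 648492952931/407110952966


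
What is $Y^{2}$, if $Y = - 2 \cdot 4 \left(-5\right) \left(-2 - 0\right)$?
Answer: $6400$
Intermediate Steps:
$Y = -80$ ($Y = - 2 \left(- 20 \left(-2 + 0\right)\right) = - 2 \left(\left(-20\right) \left(-2\right)\right) = \left(-2\right) 40 = -80$)
$Y^{2} = \left(-80\right)^{2} = 6400$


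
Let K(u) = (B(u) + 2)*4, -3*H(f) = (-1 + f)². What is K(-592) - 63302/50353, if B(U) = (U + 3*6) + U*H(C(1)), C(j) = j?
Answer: -115270966/50353 ≈ -2289.3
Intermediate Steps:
H(f) = -(-1 + f)²/3
B(U) = 18 + U (B(U) = (U + 3*6) + U*(-(-1 + 1)²/3) = (U + 18) + U*(-⅓*0²) = (18 + U) + U*(-⅓*0) = (18 + U) + U*0 = (18 + U) + 0 = 18 + U)
K(u) = 80 + 4*u (K(u) = ((18 + u) + 2)*4 = (20 + u)*4 = 80 + 4*u)
K(-592) - 63302/50353 = (80 + 4*(-592)) - 63302/50353 = (80 - 2368) - 63302*1/50353 = -2288 - 63302/50353 = -115270966/50353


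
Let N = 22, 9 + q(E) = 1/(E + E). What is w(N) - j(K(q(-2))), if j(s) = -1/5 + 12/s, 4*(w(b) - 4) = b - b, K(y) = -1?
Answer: 81/5 ≈ 16.200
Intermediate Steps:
q(E) = -9 + 1/(2*E) (q(E) = -9 + 1/(E + E) = -9 + 1/(2*E))
w(b) = 4 (w(b) = 4 + (b - b)/4 = 4 + (¼)*0 = 4 + 0 = 4)
j(s) = -⅕ + 12/s (j(s) = -1*⅕ + 12/s = -⅕ + 12/s)
w(N) - j(K(q(-2))) = 4 - (60 - 1*(-1))/(5*(-1)) = 4 - (-1)*(60 + 1)/5 = 4 - (-1)*61/5 = 4 - 1*(-61/5) = 4 + 61/5 = 81/5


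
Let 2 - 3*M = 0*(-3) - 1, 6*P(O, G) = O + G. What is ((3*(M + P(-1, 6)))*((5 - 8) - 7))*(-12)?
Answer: 660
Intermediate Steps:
P(O, G) = G/6 + O/6 (P(O, G) = (O + G)/6 = (G + O)/6 = G/6 + O/6)
M = 1 (M = 2/3 - (0*(-3) - 1)/3 = 2/3 - (0 - 1)/3 = 2/3 - 1/3*(-1) = 2/3 + 1/3 = 1)
((3*(M + P(-1, 6)))*((5 - 8) - 7))*(-12) = ((3*(1 + ((1/6)*6 + (1/6)*(-1))))*((5 - 8) - 7))*(-12) = ((3*(1 + (1 - 1/6)))*(-3 - 7))*(-12) = ((3*(1 + 5/6))*(-10))*(-12) = ((3*(11/6))*(-10))*(-12) = ((11/2)*(-10))*(-12) = -55*(-12) = 660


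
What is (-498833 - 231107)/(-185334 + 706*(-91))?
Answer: 36497/12479 ≈ 2.9247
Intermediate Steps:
(-498833 - 231107)/(-185334 + 706*(-91)) = -729940/(-185334 - 64246) = -729940/(-249580) = -729940*(-1/249580) = 36497/12479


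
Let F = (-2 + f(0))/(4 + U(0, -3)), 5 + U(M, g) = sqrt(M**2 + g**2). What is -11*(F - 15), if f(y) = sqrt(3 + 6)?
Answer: 319/2 ≈ 159.50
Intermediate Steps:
f(y) = 3 (f(y) = sqrt(9) = 3)
U(M, g) = -5 + sqrt(M**2 + g**2)
F = 1/2 (F = (-2 + 3)/(4 + (-5 + sqrt(0**2 + (-3)**2))) = 1/(4 + (-5 + sqrt(0 + 9))) = 1/(4 + (-5 + sqrt(9))) = 1/(4 + (-5 + 3)) = 1/(4 - 2) = 1/2 ≈ 0.50000)
-11*(F - 15) = -11*(1/2 - 15) = -11*(-29/2) = 319/2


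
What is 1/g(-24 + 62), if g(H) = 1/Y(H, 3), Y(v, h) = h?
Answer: 3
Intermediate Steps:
g(H) = 1/3
1/g(-24 + 62) = 1/(1/3) = 3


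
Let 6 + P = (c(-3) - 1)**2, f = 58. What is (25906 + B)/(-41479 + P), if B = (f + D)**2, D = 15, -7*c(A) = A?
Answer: -1530515/2032749 ≈ -0.75293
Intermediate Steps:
c(A) = -A/7
P = -278/49 (P = -6 + (-1/7*(-3) - 1)**2 = -6 + (3/7 - 1)**2 = -6 + (-4/7)**2 = -6 + 16/49 = -278/49 ≈ -5.6735)
B = 5329 (B = (58 + 15)**2 = 73**2 = 5329)
(25906 + B)/(-41479 + P) = (25906 + 5329)/(-41479 - 278/49) = 31235/(-2032749/49) = 31235*(-49/2032749) = -1530515/2032749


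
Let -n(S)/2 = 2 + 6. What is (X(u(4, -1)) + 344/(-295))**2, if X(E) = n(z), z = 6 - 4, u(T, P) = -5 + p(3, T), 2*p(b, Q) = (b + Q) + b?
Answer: 25644096/87025 ≈ 294.67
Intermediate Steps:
p(b, Q) = b + Q/2 (p(b, Q) = ((b + Q) + b)/2 = ((Q + b) + b)/2 = (Q + 2*b)/2 = b + Q/2)
u(T, P) = -2 + T/2 (u(T, P) = -5 + (3 + T/2) = -2 + T/2)
z = 2
n(S) = -16 (n(S) = -2*(2 + 6) = -2*8 = -16)
X(E) = -16
(X(u(4, -1)) + 344/(-295))**2 = (-16 + 344/(-295))**2 = (-16 + 344*(-1/295))**2 = (-16 - 344/295)**2 = (-5064/295)**2 = 25644096/87025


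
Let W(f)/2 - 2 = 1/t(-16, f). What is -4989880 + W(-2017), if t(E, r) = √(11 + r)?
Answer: -4989876 - I*√2006/1003 ≈ -4.9899e+6 - 0.044654*I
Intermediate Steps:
W(f) = 4 + 2/√(11 + f) (W(f) = 4 + 2/(√(11 + f)) = 4 + 2/√(11 + f))
-4989880 + W(-2017) = -4989880 + (4 + 2/√(11 - 2017)) = -4989880 + (4 + 2/√(-2006)) = -4989880 + (4 + 2*(-I*√2006/2006)) = -4989880 + (4 - I*√2006/1003) = -4989876 - I*√2006/1003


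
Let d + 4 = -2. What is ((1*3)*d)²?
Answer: 324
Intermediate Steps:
d = -6 (d = -4 - 2 = -6)
((1*3)*d)² = ((1*3)*(-6))² = (3*(-6))² = (-18)² = 324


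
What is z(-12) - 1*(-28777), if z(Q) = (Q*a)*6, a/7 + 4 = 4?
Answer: 28777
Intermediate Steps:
a = 0 (a = -28 + 7*4 = -28 + 28 = 0)
z(Q) = 0 (z(Q) = (Q*0)*6 = 0*6 = 0)
z(-12) - 1*(-28777) = 0 - 1*(-28777) = 0 + 28777 = 28777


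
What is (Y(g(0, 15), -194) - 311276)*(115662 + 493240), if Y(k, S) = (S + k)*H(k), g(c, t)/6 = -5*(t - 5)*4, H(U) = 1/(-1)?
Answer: -188687769564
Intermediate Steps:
H(U) = -1
g(c, t) = 600 - 120*t (g(c, t) = 6*(-5*(t - 5)*4) = 6*(-5*(-5 + t)*4) = 6*(-5*(-20 + 4*t)) = 6*(100 - 20*t) = 600 - 120*t)
Y(k, S) = -S - k (Y(k, S) = (S + k)*(-1) = -S - k)
(Y(g(0, 15), -194) - 311276)*(115662 + 493240) = ((-1*(-194) - (600 - 120*15)) - 311276)*(115662 + 493240) = ((194 - (600 - 1800)) - 311276)*608902 = ((194 - 1*(-1200)) - 311276)*608902 = ((194 + 1200) - 311276)*608902 = (1394 - 311276)*608902 = -309882*608902 = -188687769564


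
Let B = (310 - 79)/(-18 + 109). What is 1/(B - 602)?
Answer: -13/7793 ≈ -0.0016682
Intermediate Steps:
B = 33/13 (B = 231/91 = 231*(1/91) = 33/13 ≈ 2.5385)
1/(B - 602) = 1/(33/13 - 602) = 1/(-7793/13) = -13/7793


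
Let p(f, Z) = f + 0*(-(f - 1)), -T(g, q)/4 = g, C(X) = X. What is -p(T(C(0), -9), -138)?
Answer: 0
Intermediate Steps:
T(g, q) = -4*g
p(f, Z) = f (p(f, Z) = f + 0*(-(-1 + f)) = f + 0*(1 - f) = f + 0 = f)
-p(T(C(0), -9), -138) = -(-4)*0 = -1*0 = 0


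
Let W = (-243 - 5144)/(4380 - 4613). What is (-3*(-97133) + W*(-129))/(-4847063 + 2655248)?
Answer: -22400348/170230965 ≈ -0.13159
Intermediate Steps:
W = 5387/233 (W = -5387/(-233) = -5387*(-1/233) = 5387/233 ≈ 23.120)
(-3*(-97133) + W*(-129))/(-4847063 + 2655248) = (-3*(-97133) + (5387/233)*(-129))/(-4847063 + 2655248) = (291399 - 694923/233)/(-2191815) = (67201044/233)*(-1/2191815) = -22400348/170230965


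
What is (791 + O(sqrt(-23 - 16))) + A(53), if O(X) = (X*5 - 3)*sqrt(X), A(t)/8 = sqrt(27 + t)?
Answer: 791 + 32*sqrt(5) + 39**(1/4)*sqrt(I)*(-3 + 5*I*sqrt(39)) ≈ 802.08 + 49.875*I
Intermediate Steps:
A(t) = 8*sqrt(27 + t)
O(X) = sqrt(X)*(-3 + 5*X) (O(X) = (5*X - 3)*sqrt(X) = (-3 + 5*X)*sqrt(X) = sqrt(X)*(-3 + 5*X))
(791 + O(sqrt(-23 - 16))) + A(53) = (791 + sqrt(sqrt(-23 - 16))*(-3 + 5*sqrt(-23 - 16))) + 8*sqrt(27 + 53) = (791 + sqrt(sqrt(-39))*(-3 + 5*sqrt(-39))) + 8*sqrt(80) = (791 + sqrt(I*sqrt(39))*(-3 + 5*(I*sqrt(39)))) + 8*(4*sqrt(5)) = (791 + (39**(1/4)*sqrt(I))*(-3 + 5*I*sqrt(39))) + 32*sqrt(5) = (791 + 39**(1/4)*sqrt(I)*(-3 + 5*I*sqrt(39))) + 32*sqrt(5) = 791 + 32*sqrt(5) + 39**(1/4)*sqrt(I)*(-3 + 5*I*sqrt(39))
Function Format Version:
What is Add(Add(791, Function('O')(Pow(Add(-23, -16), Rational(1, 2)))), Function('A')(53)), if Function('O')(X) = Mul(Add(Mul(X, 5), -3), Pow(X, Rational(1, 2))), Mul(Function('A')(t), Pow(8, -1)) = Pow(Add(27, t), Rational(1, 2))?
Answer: Add(791, Mul(32, Pow(5, Rational(1, 2))), Mul(Pow(39, Rational(1, 4)), Pow(I, Rational(1, 2)), Add(-3, Mul(5, I, Pow(39, Rational(1, 2)))))) ≈ Add(802.08, Mul(49.875, I))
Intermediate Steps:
Function('A')(t) = Mul(8, Pow(Add(27, t), Rational(1, 2)))
Function('O')(X) = Mul(Pow(X, Rational(1, 2)), Add(-3, Mul(5, X))) (Function('O')(X) = Mul(Add(Mul(5, X), -3), Pow(X, Rational(1, 2))) = Mul(Add(-3, Mul(5, X)), Pow(X, Rational(1, 2))) = Mul(Pow(X, Rational(1, 2)), Add(-3, Mul(5, X))))
Add(Add(791, Function('O')(Pow(Add(-23, -16), Rational(1, 2)))), Function('A')(53)) = Add(Add(791, Mul(Pow(Pow(Add(-23, -16), Rational(1, 2)), Rational(1, 2)), Add(-3, Mul(5, Pow(Add(-23, -16), Rational(1, 2)))))), Mul(8, Pow(Add(27, 53), Rational(1, 2)))) = Add(Add(791, Mul(Pow(Pow(-39, Rational(1, 2)), Rational(1, 2)), Add(-3, Mul(5, Pow(-39, Rational(1, 2)))))), Mul(8, Pow(80, Rational(1, 2)))) = Add(Add(791, Mul(Pow(Mul(I, Pow(39, Rational(1, 2))), Rational(1, 2)), Add(-3, Mul(5, Mul(I, Pow(39, Rational(1, 2))))))), Mul(8, Mul(4, Pow(5, Rational(1, 2))))) = Add(Add(791, Mul(Mul(Pow(39, Rational(1, 4)), Pow(I, Rational(1, 2))), Add(-3, Mul(5, I, Pow(39, Rational(1, 2)))))), Mul(32, Pow(5, Rational(1, 2)))) = Add(Add(791, Mul(Pow(39, Rational(1, 4)), Pow(I, Rational(1, 2)), Add(-3, Mul(5, I, Pow(39, Rational(1, 2)))))), Mul(32, Pow(5, Rational(1, 2)))) = Add(791, Mul(32, Pow(5, Rational(1, 2))), Mul(Pow(39, Rational(1, 4)), Pow(I, Rational(1, 2)), Add(-3, Mul(5, I, Pow(39, Rational(1, 2))))))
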